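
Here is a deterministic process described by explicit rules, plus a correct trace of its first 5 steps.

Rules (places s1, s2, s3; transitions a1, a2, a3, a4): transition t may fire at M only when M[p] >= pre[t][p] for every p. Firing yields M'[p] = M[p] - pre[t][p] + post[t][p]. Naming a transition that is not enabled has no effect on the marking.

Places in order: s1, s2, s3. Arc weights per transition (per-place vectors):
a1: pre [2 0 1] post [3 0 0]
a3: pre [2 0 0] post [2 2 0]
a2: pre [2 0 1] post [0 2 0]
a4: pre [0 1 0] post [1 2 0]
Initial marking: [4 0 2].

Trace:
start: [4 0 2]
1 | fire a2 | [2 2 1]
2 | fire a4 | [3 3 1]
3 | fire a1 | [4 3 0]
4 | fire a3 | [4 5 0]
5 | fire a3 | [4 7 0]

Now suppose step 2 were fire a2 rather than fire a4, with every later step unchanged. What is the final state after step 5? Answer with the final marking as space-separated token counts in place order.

0 4 0

(re-executing from step 2 with the substitution; state before step 2: [2 2 1])
2 | fire a2 | [0 4 0]
3 | fire a1 | [0 4 0]
4 | fire a3 | [0 4 0]
5 | fire a3 | [0 4 0]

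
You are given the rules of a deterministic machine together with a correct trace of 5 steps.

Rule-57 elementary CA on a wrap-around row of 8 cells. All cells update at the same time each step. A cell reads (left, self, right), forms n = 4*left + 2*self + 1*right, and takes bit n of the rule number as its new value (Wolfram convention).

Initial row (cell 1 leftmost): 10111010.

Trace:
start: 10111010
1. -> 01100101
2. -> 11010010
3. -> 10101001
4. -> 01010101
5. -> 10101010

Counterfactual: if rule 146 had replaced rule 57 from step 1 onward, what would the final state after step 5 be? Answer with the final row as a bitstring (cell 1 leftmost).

00000000

(re-executing steps 1..5 under rule 146; state before step 1: 10111010)
1. -> 00010000
2. -> 00101000
3. -> 01000100
4. -> 10101010
5. -> 00000000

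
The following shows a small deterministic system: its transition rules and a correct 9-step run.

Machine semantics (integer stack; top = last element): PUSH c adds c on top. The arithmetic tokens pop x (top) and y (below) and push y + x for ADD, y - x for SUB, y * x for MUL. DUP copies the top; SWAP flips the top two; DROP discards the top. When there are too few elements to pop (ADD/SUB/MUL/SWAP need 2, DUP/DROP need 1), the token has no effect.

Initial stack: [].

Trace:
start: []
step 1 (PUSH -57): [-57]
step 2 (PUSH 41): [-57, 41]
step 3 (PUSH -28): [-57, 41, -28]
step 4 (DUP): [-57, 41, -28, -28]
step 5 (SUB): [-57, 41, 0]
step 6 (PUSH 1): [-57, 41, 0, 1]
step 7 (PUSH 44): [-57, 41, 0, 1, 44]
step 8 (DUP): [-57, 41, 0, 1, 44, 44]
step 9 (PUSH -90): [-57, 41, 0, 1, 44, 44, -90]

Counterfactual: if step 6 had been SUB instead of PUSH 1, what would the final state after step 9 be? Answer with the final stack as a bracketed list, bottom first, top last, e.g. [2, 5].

(re-executing from step 6 with the substitution; state before step 6: [-57, 41, 0])
step 6 (SUB): [-57, 41]
step 7 (PUSH 44): [-57, 41, 44]
step 8 (DUP): [-57, 41, 44, 44]
step 9 (PUSH -90): [-57, 41, 44, 44, -90]

[-57, 41, 44, 44, -90]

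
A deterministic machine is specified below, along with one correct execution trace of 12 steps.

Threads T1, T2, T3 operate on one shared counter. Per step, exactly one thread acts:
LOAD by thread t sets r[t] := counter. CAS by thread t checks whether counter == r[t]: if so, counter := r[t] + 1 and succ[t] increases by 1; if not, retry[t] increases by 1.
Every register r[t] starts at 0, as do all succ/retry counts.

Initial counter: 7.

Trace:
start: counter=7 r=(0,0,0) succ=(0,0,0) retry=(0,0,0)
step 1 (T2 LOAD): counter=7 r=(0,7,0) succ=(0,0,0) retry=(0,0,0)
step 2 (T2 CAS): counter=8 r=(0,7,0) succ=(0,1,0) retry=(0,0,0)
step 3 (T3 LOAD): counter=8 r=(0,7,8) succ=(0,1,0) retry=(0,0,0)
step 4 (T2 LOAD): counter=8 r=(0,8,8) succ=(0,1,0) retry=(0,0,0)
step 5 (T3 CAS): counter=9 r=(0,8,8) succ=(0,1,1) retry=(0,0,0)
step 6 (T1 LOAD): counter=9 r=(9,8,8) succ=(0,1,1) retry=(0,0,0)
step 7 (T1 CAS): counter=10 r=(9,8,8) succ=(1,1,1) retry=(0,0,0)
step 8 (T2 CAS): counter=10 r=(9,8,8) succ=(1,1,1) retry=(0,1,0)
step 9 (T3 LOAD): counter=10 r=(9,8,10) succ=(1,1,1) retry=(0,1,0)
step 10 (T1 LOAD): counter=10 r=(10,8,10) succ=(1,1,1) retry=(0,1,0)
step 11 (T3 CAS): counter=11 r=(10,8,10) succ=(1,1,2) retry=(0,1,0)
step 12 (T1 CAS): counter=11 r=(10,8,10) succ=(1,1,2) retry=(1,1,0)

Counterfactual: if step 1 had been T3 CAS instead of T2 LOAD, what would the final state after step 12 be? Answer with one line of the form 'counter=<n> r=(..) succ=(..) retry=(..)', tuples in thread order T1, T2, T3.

(re-executing from step 1 with the substitution; state before step 1: counter=7 r=(0,0,0) succ=(0,0,0) retry=(0,0,0))
step 1 (T3 CAS): counter=7 r=(0,0,0) succ=(0,0,0) retry=(0,0,1)
step 2 (T2 CAS): counter=7 r=(0,0,0) succ=(0,0,0) retry=(0,1,1)
step 3 (T3 LOAD): counter=7 r=(0,0,7) succ=(0,0,0) retry=(0,1,1)
step 4 (T2 LOAD): counter=7 r=(0,7,7) succ=(0,0,0) retry=(0,1,1)
step 5 (T3 CAS): counter=8 r=(0,7,7) succ=(0,0,1) retry=(0,1,1)
step 6 (T1 LOAD): counter=8 r=(8,7,7) succ=(0,0,1) retry=(0,1,1)
step 7 (T1 CAS): counter=9 r=(8,7,7) succ=(1,0,1) retry=(0,1,1)
step 8 (T2 CAS): counter=9 r=(8,7,7) succ=(1,0,1) retry=(0,2,1)
step 9 (T3 LOAD): counter=9 r=(8,7,9) succ=(1,0,1) retry=(0,2,1)
step 10 (T1 LOAD): counter=9 r=(9,7,9) succ=(1,0,1) retry=(0,2,1)
step 11 (T3 CAS): counter=10 r=(9,7,9) succ=(1,0,2) retry=(0,2,1)
step 12 (T1 CAS): counter=10 r=(9,7,9) succ=(1,0,2) retry=(1,2,1)

counter=10 r=(9,7,9) succ=(1,0,2) retry=(1,2,1)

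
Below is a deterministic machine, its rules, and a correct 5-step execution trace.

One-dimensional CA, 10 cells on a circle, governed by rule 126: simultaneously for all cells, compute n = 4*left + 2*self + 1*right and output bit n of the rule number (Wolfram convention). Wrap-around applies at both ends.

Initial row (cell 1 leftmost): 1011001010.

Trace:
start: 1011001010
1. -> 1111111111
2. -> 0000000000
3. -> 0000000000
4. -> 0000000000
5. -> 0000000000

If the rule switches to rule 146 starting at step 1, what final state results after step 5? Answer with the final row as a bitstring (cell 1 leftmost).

(re-executing steps 1..5 under rule 146; state before step 1: 1011001010)
1. -> 0000110000
2. -> 0001001000
3. -> 0010110100
4. -> 0100000010
5. -> 1010000101

1010000101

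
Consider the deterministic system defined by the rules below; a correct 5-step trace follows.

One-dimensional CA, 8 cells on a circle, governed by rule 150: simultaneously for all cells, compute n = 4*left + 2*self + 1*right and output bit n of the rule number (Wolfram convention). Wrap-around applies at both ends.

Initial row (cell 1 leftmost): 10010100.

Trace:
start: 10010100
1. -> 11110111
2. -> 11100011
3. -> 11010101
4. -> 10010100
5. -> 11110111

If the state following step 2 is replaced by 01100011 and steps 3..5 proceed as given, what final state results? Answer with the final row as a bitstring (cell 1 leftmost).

state after step 2 := 01100011
3. -> 00010100
4. -> 00110110
5. -> 01000001

01000001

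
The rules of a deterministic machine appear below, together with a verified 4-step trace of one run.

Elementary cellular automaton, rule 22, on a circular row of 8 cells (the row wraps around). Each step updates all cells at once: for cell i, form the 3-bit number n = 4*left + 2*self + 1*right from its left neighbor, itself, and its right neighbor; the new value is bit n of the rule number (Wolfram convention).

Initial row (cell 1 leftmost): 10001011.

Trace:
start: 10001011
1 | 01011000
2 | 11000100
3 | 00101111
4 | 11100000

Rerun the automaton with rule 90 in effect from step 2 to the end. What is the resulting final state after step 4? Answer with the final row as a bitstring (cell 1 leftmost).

(re-executing steps 2..4 under rule 90; state before step 2: 01011000)
2 | 10011100
3 | 01110111
4 | 01010101

01010101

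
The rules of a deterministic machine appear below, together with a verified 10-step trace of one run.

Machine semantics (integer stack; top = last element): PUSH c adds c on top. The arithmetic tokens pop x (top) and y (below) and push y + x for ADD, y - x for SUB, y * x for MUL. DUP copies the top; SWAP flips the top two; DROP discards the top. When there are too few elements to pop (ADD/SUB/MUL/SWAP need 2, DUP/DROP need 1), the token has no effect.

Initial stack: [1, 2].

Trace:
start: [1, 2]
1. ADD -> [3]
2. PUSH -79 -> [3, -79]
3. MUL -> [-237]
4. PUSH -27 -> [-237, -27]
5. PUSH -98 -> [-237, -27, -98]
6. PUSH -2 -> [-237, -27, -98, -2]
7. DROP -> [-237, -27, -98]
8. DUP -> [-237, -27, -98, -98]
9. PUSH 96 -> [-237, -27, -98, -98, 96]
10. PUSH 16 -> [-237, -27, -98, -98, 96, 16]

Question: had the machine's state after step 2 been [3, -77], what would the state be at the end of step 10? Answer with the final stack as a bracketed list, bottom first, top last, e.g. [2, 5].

state after step 2 := [3, -77]
3. MUL -> [-231]
4. PUSH -27 -> [-231, -27]
5. PUSH -98 -> [-231, -27, -98]
6. PUSH -2 -> [-231, -27, -98, -2]
7. DROP -> [-231, -27, -98]
8. DUP -> [-231, -27, -98, -98]
9. PUSH 96 -> [-231, -27, -98, -98, 96]
10. PUSH 16 -> [-231, -27, -98, -98, 96, 16]

[-231, -27, -98, -98, 96, 16]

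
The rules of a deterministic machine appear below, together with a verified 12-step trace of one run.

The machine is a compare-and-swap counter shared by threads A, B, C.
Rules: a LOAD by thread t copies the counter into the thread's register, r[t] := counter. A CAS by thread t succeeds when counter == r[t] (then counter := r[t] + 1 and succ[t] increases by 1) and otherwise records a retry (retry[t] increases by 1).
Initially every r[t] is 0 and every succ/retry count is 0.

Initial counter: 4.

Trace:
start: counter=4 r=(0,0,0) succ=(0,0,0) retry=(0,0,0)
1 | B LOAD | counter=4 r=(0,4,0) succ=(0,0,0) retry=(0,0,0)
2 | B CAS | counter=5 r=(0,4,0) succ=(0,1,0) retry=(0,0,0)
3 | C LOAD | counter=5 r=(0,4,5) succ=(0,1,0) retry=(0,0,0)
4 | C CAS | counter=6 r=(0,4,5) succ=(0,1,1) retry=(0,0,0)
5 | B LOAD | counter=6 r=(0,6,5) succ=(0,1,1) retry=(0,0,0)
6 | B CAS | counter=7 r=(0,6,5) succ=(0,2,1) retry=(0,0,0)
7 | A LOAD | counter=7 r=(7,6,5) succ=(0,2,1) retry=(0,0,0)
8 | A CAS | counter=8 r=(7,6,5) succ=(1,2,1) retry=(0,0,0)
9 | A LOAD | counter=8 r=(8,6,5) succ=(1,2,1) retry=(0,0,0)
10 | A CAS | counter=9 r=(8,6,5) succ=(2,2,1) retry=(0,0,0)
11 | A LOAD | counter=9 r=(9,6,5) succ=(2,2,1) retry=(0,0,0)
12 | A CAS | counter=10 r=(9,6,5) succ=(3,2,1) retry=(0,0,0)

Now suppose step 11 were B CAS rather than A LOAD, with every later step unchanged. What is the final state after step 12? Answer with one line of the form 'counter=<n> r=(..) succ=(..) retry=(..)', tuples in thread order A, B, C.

(re-executing from step 11 with the substitution; state before step 11: counter=9 r=(8,6,5) succ=(2,2,1) retry=(0,0,0))
11 | B CAS | counter=9 r=(8,6,5) succ=(2,2,1) retry=(0,1,0)
12 | A CAS | counter=9 r=(8,6,5) succ=(2,2,1) retry=(1,1,0)

counter=9 r=(8,6,5) succ=(2,2,1) retry=(1,1,0)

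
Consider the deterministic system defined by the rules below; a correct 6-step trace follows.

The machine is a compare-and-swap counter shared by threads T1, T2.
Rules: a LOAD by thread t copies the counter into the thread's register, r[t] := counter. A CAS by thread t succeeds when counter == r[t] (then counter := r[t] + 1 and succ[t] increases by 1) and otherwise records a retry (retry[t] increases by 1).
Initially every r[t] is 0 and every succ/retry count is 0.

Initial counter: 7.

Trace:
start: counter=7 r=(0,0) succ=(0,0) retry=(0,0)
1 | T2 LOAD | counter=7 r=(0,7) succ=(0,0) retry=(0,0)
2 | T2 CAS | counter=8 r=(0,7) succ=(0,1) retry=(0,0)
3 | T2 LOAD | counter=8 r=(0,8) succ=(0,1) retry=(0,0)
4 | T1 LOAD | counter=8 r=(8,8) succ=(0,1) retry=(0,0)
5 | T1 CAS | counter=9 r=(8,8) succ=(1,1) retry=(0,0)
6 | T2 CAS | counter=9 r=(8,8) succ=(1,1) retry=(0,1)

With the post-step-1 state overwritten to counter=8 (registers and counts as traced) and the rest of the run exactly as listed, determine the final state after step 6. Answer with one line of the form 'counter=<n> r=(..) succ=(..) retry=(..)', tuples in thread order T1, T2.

state after step 1 := counter=8 r=(0,7) succ=(0,0) retry=(0,0)
2 | T2 CAS | counter=8 r=(0,7) succ=(0,0) retry=(0,1)
3 | T2 LOAD | counter=8 r=(0,8) succ=(0,0) retry=(0,1)
4 | T1 LOAD | counter=8 r=(8,8) succ=(0,0) retry=(0,1)
5 | T1 CAS | counter=9 r=(8,8) succ=(1,0) retry=(0,1)
6 | T2 CAS | counter=9 r=(8,8) succ=(1,0) retry=(0,2)

counter=9 r=(8,8) succ=(1,0) retry=(0,2)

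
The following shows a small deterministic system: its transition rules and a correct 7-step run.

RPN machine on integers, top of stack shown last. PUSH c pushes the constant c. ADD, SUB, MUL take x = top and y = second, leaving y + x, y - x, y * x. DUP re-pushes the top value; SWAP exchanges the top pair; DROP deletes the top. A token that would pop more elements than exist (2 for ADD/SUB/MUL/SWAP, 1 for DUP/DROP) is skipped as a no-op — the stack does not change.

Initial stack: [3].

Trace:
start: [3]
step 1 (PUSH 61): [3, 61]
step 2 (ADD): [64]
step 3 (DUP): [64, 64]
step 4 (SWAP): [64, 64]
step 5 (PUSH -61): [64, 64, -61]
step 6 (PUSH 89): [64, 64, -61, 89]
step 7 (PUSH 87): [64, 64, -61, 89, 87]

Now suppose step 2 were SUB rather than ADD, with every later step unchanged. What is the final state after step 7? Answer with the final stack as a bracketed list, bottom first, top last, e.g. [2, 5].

[-58, -58, -61, 89, 87]

(re-executing from step 2 with the substitution; state before step 2: [3, 61])
step 2 (SUB): [-58]
step 3 (DUP): [-58, -58]
step 4 (SWAP): [-58, -58]
step 5 (PUSH -61): [-58, -58, -61]
step 6 (PUSH 89): [-58, -58, -61, 89]
step 7 (PUSH 87): [-58, -58, -61, 89, 87]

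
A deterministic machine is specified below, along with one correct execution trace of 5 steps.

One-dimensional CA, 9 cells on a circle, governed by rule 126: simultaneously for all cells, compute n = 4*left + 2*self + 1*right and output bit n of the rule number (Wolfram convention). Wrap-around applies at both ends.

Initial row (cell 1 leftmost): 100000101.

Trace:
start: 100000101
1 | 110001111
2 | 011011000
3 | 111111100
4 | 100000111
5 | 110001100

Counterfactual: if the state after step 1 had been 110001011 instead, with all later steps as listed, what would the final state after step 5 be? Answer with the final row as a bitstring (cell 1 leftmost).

000110011

state after step 1 := 110001011
2 | 011011110
3 | 111110011
4 | 000011110
5 | 000110011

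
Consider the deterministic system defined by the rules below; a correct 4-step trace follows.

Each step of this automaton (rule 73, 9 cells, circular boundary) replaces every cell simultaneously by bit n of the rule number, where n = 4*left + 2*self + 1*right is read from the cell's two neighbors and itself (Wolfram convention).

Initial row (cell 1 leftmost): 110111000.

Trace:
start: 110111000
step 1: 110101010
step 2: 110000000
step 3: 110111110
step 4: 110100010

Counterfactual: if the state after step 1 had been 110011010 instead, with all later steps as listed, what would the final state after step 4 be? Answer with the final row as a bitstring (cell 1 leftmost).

110011000

state after step 1 := 110011010
step 2: 110011000
step 3: 110011010
step 4: 110011000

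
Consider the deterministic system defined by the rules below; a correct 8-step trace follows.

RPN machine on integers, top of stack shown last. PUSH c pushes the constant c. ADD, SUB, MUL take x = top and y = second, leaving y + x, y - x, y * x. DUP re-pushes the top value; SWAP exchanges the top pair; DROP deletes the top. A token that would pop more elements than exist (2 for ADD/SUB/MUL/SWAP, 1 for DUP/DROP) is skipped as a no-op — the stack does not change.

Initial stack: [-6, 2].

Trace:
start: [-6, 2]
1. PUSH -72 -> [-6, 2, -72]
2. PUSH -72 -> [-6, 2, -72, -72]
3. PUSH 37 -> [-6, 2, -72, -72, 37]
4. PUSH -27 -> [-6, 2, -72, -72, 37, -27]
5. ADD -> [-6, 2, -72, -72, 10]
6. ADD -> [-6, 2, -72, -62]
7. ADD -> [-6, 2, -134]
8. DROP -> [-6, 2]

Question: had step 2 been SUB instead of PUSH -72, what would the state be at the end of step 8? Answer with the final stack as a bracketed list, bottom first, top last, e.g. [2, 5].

(re-executing from step 2 with the substitution; state before step 2: [-6, 2, -72])
2. SUB -> [-6, 74]
3. PUSH 37 -> [-6, 74, 37]
4. PUSH -27 -> [-6, 74, 37, -27]
5. ADD -> [-6, 74, 10]
6. ADD -> [-6, 84]
7. ADD -> [78]
8. DROP -> []

[]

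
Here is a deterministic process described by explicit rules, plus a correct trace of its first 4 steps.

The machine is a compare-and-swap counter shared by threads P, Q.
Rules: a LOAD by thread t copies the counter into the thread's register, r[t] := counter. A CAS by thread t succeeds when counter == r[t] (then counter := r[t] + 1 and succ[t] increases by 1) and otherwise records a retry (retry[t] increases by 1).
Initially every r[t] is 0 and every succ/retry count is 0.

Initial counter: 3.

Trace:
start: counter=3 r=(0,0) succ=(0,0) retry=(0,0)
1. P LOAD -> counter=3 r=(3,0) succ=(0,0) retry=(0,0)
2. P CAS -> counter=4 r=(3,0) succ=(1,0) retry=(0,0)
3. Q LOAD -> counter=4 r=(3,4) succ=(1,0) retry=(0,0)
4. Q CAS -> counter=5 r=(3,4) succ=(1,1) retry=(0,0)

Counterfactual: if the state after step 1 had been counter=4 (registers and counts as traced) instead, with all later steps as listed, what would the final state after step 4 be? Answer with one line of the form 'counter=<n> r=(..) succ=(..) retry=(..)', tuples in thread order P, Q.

counter=5 r=(3,4) succ=(0,1) retry=(1,0)

state after step 1 := counter=4 r=(3,0) succ=(0,0) retry=(0,0)
2. P CAS -> counter=4 r=(3,0) succ=(0,0) retry=(1,0)
3. Q LOAD -> counter=4 r=(3,4) succ=(0,0) retry=(1,0)
4. Q CAS -> counter=5 r=(3,4) succ=(0,1) retry=(1,0)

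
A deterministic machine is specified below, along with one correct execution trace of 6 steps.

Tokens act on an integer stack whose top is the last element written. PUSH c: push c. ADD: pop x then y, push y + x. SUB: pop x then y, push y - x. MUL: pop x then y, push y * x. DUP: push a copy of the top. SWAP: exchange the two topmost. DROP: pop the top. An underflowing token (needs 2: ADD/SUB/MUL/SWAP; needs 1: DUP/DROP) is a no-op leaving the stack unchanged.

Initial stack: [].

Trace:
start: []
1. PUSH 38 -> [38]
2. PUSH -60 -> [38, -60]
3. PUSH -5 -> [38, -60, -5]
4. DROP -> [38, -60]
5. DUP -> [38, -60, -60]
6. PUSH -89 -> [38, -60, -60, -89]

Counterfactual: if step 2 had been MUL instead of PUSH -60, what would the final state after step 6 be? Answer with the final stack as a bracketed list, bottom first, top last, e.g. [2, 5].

[38, 38, -89]

(re-executing from step 2 with the substitution; state before step 2: [38])
2. MUL -> [38]
3. PUSH -5 -> [38, -5]
4. DROP -> [38]
5. DUP -> [38, 38]
6. PUSH -89 -> [38, 38, -89]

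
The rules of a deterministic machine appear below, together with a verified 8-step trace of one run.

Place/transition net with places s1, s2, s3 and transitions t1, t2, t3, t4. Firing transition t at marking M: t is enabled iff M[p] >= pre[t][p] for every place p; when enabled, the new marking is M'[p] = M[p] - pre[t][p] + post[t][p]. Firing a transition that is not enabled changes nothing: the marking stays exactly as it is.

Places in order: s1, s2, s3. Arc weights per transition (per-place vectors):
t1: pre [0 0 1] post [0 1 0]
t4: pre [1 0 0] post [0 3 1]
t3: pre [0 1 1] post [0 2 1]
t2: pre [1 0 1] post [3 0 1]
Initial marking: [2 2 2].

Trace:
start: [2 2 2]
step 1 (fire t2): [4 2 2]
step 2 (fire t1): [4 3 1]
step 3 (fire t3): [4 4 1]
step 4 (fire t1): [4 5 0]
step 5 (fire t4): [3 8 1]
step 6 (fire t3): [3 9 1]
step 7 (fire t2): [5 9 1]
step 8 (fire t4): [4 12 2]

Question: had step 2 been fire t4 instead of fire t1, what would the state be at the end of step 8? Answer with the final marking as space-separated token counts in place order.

3 14 4

(re-executing from step 2 with the substitution; state before step 2: [4 2 2])
step 2 (fire t4): [3 5 3]
step 3 (fire t3): [3 6 3]
step 4 (fire t1): [3 7 2]
step 5 (fire t4): [2 10 3]
step 6 (fire t3): [2 11 3]
step 7 (fire t2): [4 11 3]
step 8 (fire t4): [3 14 4]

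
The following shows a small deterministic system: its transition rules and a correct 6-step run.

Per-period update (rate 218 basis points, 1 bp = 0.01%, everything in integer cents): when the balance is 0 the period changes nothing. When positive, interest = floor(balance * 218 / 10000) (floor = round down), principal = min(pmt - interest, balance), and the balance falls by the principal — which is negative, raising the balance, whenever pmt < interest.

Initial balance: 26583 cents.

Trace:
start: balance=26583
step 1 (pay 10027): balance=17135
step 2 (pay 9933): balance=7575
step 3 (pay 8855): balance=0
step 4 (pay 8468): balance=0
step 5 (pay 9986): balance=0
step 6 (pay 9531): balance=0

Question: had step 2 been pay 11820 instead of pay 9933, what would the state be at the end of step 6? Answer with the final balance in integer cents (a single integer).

(re-executing from step 2 with the substitution; state before step 2: balance=17135)
step 2 (pay 11820): balance=5688
step 3 (pay 8855): balance=0
step 4 (pay 8468): balance=0
step 5 (pay 9986): balance=0
step 6 (pay 9531): balance=0

0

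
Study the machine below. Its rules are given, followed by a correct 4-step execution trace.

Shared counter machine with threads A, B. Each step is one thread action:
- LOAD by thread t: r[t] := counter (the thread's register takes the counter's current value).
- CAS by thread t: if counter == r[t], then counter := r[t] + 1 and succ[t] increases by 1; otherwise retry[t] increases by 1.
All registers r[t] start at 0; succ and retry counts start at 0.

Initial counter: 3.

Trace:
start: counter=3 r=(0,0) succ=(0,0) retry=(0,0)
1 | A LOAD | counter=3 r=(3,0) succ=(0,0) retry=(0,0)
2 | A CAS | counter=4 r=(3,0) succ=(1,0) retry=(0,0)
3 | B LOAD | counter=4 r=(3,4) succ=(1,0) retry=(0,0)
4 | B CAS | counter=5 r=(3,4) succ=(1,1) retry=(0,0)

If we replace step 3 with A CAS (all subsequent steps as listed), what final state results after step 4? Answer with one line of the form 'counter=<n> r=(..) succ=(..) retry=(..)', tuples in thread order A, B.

(re-executing from step 3 with the substitution; state before step 3: counter=4 r=(3,0) succ=(1,0) retry=(0,0))
3 | A CAS | counter=4 r=(3,0) succ=(1,0) retry=(1,0)
4 | B CAS | counter=4 r=(3,0) succ=(1,0) retry=(1,1)

counter=4 r=(3,0) succ=(1,0) retry=(1,1)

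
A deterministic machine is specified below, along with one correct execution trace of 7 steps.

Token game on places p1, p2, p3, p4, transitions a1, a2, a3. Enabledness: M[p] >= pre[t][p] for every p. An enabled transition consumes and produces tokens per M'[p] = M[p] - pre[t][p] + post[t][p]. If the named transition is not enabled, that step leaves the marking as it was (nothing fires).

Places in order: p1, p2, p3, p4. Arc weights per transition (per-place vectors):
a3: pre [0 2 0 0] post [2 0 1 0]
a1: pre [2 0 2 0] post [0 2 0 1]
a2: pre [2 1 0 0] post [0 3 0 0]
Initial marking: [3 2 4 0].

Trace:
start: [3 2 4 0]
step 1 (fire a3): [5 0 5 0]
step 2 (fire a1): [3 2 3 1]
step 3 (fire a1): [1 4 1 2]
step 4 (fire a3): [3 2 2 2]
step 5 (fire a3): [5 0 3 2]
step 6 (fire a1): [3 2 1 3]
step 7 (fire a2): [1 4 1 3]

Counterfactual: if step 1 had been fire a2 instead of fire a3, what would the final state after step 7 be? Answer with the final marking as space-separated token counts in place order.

1 4 4 1

(re-executing from step 1 with the substitution; state before step 1: [3 2 4 0])
step 1 (fire a2): [1 4 4 0]
step 2 (fire a1): [1 4 4 0]
step 3 (fire a1): [1 4 4 0]
step 4 (fire a3): [3 2 5 0]
step 5 (fire a3): [5 0 6 0]
step 6 (fire a1): [3 2 4 1]
step 7 (fire a2): [1 4 4 1]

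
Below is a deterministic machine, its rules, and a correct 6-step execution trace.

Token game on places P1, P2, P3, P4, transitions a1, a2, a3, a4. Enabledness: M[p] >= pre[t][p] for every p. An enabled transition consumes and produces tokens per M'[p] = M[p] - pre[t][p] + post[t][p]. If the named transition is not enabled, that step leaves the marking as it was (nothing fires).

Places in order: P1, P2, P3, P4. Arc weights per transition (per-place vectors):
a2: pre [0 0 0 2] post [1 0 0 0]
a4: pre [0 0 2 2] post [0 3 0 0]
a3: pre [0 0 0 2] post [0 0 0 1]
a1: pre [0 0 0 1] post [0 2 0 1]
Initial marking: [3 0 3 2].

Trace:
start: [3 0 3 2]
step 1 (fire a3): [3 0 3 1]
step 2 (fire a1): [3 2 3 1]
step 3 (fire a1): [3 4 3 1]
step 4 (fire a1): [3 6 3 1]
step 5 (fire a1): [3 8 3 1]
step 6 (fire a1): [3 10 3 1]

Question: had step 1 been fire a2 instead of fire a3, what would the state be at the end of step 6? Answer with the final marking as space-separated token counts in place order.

4 0 3 0

(re-executing from step 1 with the substitution; state before step 1: [3 0 3 2])
step 1 (fire a2): [4 0 3 0]
step 2 (fire a1): [4 0 3 0]
step 3 (fire a1): [4 0 3 0]
step 4 (fire a1): [4 0 3 0]
step 5 (fire a1): [4 0 3 0]
step 6 (fire a1): [4 0 3 0]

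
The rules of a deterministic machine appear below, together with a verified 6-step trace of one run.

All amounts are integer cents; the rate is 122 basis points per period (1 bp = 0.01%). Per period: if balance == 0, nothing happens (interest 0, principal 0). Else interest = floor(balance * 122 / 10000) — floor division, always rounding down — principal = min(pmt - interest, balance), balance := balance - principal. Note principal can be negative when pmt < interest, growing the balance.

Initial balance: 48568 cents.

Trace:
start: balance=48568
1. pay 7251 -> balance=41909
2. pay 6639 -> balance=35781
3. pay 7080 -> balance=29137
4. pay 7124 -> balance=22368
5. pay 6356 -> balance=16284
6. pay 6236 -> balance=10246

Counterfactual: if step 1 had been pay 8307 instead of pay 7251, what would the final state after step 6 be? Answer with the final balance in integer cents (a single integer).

(re-executing from step 1 with the substitution; state before step 1: balance=48568)
1. pay 8307 -> balance=40853
2. pay 6639 -> balance=34712
3. pay 7080 -> balance=28055
4. pay 7124 -> balance=21273
5. pay 6356 -> balance=15176
6. pay 6236 -> balance=9125

9125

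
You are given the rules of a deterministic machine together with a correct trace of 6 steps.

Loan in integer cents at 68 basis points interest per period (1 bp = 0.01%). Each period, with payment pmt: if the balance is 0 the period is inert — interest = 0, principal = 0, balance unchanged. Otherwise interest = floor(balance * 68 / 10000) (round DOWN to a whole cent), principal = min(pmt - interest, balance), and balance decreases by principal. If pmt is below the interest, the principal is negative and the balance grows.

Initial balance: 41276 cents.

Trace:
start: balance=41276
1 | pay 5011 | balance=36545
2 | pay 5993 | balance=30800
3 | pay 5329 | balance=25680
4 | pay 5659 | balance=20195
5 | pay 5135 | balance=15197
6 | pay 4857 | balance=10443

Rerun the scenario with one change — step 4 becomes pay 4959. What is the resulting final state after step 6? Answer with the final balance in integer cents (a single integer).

11153

(re-executing from step 4 with the substitution; state before step 4: balance=25680)
4 | pay 4959 | balance=20895
5 | pay 5135 | balance=15902
6 | pay 4857 | balance=11153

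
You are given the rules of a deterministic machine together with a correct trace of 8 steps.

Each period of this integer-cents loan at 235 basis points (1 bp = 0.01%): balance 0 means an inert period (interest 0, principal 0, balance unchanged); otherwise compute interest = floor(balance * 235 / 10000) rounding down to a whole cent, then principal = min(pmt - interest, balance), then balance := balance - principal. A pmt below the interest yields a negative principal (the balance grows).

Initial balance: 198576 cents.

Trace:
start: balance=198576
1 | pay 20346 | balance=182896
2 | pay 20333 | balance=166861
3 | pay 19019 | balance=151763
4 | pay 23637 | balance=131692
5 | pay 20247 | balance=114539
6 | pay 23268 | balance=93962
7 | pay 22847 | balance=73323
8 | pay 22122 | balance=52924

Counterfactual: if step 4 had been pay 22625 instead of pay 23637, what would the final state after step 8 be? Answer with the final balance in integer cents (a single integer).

54035

(re-executing from step 4 with the substitution; state before step 4: balance=151763)
4 | pay 22625 | balance=132704
5 | pay 20247 | balance=115575
6 | pay 23268 | balance=95023
7 | pay 22847 | balance=74409
8 | pay 22122 | balance=54035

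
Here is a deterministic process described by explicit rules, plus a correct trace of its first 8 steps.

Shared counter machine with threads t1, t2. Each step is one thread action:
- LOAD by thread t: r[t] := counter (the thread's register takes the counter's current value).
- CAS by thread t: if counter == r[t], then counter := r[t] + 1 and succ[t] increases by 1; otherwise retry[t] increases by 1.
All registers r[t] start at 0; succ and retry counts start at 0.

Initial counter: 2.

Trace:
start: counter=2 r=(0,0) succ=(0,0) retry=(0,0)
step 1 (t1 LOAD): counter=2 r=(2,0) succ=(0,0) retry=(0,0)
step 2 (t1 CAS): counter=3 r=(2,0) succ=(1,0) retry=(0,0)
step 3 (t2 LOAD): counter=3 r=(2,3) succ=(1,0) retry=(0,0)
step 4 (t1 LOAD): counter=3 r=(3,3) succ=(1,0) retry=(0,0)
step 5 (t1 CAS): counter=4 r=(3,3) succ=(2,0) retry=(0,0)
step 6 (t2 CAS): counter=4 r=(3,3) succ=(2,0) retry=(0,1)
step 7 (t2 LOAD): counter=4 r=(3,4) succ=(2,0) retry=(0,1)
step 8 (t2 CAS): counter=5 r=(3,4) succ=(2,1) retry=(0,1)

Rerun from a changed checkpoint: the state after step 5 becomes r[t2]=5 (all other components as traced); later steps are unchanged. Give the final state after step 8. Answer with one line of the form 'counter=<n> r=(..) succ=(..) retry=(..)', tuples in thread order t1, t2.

state after step 5 := counter=4 r=(3,5) succ=(2,0) retry=(0,0)
step 6 (t2 CAS): counter=4 r=(3,5) succ=(2,0) retry=(0,1)
step 7 (t2 LOAD): counter=4 r=(3,4) succ=(2,0) retry=(0,1)
step 8 (t2 CAS): counter=5 r=(3,4) succ=(2,1) retry=(0,1)

counter=5 r=(3,4) succ=(2,1) retry=(0,1)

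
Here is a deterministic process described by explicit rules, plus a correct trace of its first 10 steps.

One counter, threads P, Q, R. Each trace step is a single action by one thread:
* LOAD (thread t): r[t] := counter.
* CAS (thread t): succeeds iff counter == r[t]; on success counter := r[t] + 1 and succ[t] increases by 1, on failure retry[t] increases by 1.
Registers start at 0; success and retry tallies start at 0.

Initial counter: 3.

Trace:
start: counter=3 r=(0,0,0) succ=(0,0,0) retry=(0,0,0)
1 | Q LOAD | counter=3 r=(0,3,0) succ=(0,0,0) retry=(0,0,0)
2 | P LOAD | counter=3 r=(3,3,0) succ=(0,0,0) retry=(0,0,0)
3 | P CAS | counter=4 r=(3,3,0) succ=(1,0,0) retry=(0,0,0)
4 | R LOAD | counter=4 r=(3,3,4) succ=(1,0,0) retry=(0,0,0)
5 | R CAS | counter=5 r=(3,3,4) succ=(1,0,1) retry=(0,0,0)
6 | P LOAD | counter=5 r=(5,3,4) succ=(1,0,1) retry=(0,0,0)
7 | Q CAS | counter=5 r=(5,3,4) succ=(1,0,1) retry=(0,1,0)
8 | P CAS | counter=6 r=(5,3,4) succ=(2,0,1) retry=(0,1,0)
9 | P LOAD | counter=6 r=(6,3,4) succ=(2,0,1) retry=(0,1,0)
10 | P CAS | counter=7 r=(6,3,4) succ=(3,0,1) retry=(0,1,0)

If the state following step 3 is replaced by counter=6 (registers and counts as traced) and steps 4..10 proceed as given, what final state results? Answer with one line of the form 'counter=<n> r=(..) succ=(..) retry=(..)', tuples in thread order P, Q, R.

state after step 3 := counter=6 r=(3,3,0) succ=(1,0,0) retry=(0,0,0)
4 | R LOAD | counter=6 r=(3,3,6) succ=(1,0,0) retry=(0,0,0)
5 | R CAS | counter=7 r=(3,3,6) succ=(1,0,1) retry=(0,0,0)
6 | P LOAD | counter=7 r=(7,3,6) succ=(1,0,1) retry=(0,0,0)
7 | Q CAS | counter=7 r=(7,3,6) succ=(1,0,1) retry=(0,1,0)
8 | P CAS | counter=8 r=(7,3,6) succ=(2,0,1) retry=(0,1,0)
9 | P LOAD | counter=8 r=(8,3,6) succ=(2,0,1) retry=(0,1,0)
10 | P CAS | counter=9 r=(8,3,6) succ=(3,0,1) retry=(0,1,0)

counter=9 r=(8,3,6) succ=(3,0,1) retry=(0,1,0)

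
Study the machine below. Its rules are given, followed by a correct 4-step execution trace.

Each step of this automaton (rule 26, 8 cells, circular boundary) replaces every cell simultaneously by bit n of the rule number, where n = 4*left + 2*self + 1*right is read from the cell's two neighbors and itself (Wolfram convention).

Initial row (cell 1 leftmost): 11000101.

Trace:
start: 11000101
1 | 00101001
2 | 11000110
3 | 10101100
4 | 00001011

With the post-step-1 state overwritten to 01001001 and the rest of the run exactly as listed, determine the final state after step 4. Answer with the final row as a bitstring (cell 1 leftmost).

01011000

state after step 1 := 01001001
2 | 00110110
3 | 01100101
4 | 01011000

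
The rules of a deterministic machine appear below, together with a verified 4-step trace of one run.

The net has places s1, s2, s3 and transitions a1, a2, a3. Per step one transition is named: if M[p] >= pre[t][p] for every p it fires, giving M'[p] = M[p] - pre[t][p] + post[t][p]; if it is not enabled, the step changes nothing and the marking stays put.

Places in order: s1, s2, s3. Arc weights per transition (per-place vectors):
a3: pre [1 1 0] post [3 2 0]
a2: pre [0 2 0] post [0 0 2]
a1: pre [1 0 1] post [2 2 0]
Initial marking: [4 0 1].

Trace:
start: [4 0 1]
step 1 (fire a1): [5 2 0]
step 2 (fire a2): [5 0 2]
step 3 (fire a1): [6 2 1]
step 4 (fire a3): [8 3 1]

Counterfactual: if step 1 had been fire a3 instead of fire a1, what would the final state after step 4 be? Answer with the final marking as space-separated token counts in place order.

(re-executing from step 1 with the substitution; state before step 1: [4 0 1])
step 1 (fire a3): [4 0 1]
step 2 (fire a2): [4 0 1]
step 3 (fire a1): [5 2 0]
step 4 (fire a3): [7 3 0]

7 3 0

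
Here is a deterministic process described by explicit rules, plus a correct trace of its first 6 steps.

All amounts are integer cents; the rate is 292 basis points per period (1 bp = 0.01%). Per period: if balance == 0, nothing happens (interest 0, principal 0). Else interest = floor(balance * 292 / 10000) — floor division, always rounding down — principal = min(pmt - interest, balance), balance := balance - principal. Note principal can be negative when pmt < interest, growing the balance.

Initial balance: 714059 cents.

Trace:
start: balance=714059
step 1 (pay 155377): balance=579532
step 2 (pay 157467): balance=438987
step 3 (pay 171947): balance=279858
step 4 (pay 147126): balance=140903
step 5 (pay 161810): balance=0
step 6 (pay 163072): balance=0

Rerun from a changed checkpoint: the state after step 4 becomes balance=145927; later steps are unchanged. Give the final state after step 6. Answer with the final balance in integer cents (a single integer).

0

state after step 4 := balance=145927
step 5 (pay 161810): balance=0
step 6 (pay 163072): balance=0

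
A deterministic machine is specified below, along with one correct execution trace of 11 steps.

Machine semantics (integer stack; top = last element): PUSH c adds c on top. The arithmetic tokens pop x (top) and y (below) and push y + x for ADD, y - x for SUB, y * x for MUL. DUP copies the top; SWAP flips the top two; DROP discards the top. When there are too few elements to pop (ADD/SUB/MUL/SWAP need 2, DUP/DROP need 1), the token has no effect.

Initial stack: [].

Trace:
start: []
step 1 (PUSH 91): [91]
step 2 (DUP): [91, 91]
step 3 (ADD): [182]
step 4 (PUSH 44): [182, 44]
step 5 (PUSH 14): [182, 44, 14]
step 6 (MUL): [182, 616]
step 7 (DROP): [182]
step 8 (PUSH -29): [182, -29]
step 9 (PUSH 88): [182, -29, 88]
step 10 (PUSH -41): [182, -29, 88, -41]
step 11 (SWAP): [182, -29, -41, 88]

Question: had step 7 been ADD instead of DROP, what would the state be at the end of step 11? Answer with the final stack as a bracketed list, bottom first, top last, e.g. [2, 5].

(re-executing from step 7 with the substitution; state before step 7: [182, 616])
step 7 (ADD): [798]
step 8 (PUSH -29): [798, -29]
step 9 (PUSH 88): [798, -29, 88]
step 10 (PUSH -41): [798, -29, 88, -41]
step 11 (SWAP): [798, -29, -41, 88]

[798, -29, -41, 88]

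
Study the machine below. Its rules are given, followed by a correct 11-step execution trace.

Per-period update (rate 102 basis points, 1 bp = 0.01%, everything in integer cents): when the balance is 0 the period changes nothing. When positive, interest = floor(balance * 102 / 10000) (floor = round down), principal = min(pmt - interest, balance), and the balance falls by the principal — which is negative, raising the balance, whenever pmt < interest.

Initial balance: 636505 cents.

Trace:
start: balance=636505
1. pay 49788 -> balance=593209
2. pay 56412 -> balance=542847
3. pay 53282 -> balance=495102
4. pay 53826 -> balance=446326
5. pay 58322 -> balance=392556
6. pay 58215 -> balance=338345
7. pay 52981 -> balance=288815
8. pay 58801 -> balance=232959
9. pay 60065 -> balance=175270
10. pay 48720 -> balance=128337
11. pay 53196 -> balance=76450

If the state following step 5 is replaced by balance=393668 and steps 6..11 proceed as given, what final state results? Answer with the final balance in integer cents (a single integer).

state after step 5 := balance=393668
6. pay 58215 -> balance=339468
7. pay 52981 -> balance=289949
8. pay 58801 -> balance=234105
9. pay 60065 -> balance=176427
10. pay 48720 -> balance=129506
11. pay 53196 -> balance=77630

77630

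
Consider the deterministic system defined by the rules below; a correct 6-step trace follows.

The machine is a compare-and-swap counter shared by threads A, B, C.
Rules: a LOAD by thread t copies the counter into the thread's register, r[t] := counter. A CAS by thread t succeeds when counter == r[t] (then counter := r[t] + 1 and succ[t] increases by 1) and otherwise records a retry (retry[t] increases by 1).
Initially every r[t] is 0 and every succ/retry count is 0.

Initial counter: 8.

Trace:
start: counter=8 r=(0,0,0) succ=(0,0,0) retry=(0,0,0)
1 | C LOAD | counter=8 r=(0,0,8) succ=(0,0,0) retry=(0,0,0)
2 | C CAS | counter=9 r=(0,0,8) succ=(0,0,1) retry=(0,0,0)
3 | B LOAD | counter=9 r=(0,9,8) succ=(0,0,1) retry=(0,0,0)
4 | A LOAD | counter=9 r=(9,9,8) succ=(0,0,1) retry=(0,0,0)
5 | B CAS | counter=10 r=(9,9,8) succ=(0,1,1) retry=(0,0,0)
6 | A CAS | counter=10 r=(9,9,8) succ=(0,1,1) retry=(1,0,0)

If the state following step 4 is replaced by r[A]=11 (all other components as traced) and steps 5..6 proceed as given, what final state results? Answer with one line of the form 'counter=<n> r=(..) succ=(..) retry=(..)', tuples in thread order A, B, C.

state after step 4 := counter=9 r=(11,9,8) succ=(0,0,1) retry=(0,0,0)
5 | B CAS | counter=10 r=(11,9,8) succ=(0,1,1) retry=(0,0,0)
6 | A CAS | counter=10 r=(11,9,8) succ=(0,1,1) retry=(1,0,0)

counter=10 r=(11,9,8) succ=(0,1,1) retry=(1,0,0)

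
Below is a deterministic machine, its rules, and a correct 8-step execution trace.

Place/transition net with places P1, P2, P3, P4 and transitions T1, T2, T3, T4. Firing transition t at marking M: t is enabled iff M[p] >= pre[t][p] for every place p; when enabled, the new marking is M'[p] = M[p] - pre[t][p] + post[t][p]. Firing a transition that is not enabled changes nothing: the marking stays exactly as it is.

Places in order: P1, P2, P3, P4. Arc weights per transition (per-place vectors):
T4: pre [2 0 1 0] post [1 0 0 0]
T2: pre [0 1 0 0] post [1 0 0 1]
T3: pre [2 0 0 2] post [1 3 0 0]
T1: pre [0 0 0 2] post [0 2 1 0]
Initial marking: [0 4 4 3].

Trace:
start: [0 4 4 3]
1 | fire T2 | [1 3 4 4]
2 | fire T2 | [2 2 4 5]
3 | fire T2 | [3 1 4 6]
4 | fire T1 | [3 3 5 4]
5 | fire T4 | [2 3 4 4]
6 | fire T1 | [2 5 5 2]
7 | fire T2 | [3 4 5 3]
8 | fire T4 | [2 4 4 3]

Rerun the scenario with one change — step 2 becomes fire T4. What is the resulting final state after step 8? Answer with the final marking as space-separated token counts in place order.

(re-executing from step 2 with the substitution; state before step 2: [1 3 4 4])
2 | fire T4 | [1 3 4 4]
3 | fire T2 | [2 2 4 5]
4 | fire T1 | [2 4 5 3]
5 | fire T4 | [1 4 4 3]
6 | fire T1 | [1 6 5 1]
7 | fire T2 | [2 5 5 2]
8 | fire T4 | [1 5 4 2]

1 5 4 2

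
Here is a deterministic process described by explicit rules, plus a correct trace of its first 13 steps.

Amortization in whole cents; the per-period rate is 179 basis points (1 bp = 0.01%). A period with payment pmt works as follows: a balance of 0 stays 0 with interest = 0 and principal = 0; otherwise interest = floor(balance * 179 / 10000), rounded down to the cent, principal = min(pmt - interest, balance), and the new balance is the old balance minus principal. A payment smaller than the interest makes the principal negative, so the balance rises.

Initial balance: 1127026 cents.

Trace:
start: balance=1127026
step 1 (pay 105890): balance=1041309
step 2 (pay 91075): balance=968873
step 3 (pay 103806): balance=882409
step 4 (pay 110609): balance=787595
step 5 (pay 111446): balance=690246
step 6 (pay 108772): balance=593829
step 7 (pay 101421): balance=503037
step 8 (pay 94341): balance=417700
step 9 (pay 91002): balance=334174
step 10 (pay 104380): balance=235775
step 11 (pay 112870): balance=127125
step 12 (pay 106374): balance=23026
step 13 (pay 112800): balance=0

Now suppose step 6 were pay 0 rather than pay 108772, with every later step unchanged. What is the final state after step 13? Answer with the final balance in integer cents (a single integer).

33794

(re-executing from step 6 with the substitution; state before step 6: balance=690246)
step 6 (pay 0): balance=702601
step 7 (pay 101421): balance=613756
step 8 (pay 94341): balance=530401
step 9 (pay 91002): balance=448893
step 10 (pay 104380): balance=352548
step 11 (pay 112870): balance=245988
step 12 (pay 106374): balance=144017
step 13 (pay 112800): balance=33794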